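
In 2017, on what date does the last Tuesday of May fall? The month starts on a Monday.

2017-05-30

May 2017 begins on a Monday, so the first Tuesday is May 2 (1 day later).
May 2017 has 31 days. Adding weeks: 2, 9, 16, 23, 30 — the last one ≤ 31 is the 30th.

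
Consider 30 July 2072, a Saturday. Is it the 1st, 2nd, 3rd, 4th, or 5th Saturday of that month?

5th

Day 30 falls in week ⌈30/7⌉ of the month.
Days 1–7 hold the 1st Saturday, 8–14 the 2nd, 15–21 the 3rd, 22–28 the 4th, 29–31 the 5th.
30 is in the range for the 5th.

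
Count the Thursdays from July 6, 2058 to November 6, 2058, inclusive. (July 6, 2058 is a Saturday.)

July 6, 2058 is a Saturday; the first Thursday on or after it is July 11, 2058 (5 days later).
From July 11, 2058 to November 6, 2058: 20 + 31 + 30 + 31 + 6 = 118 days (rest of July, August, September, October, November).
118 ÷ 7 = 16 full weeks with remainder 6, so 16 more Thursdays after the first → 17.

17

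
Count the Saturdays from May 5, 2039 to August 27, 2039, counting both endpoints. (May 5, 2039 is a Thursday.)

17

May 5, 2039 is a Thursday; the first Saturday on or after it is May 7, 2039 (2 days later).
From May 7, 2039 to August 27, 2039: 24 + 30 + 31 + 27 = 112 days (rest of May, June, July, August).
112 ÷ 7 = 16 full weeks with remainder 0, so 16 more Saturdays after the first → 17.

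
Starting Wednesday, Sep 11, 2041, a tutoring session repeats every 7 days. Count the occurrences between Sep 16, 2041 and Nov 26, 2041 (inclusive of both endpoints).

Occurrences land 7·i days after Sep 11, 2041 for i = 0, 1, 2, …
Sep 16, 2041 is 5 days after the start; 5 ÷ 7 = 0 remainder 5; since the remainder is 5, round up to i = 1. First occurrence in the window: #2 on Sep 18, 2041 (1×7 = 7 days in).
Nov 26, 2041 is 76 days after the start; 76 ÷ 7 = 10 remainder 6. Last occurrence in the window: #11 on Nov 20, 2041.
Occurrences #2 through #11: 10 in total.

10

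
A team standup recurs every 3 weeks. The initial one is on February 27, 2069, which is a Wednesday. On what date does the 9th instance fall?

The 9th occurrence is 8 intervals after the first: 8 × 21 = 168 days after February 27, 2069.
February has 28 days — 1 day to the end of February leaves 167.
March has 31 days (136 left).
April has 30 days (106 left).
May has 31 days (75 left).
June has 30 days (45 left).
July has 31 days (14 left).
14 days into August → August 14, 2069.

August 14, 2069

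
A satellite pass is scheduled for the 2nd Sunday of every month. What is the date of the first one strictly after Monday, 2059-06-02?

June 2059 starts on a Sunday; its first Sunday is the 1st, so the 2nd Sunday is the 8th — 2059-06-08.
2059-06-08 is after 2059-06-02, so that is the next one.

2059-06-08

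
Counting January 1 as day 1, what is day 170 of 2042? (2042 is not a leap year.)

January has 31 days (170 − 31 = 139 remain).
February has 28 days (139 − 28 = 111 remain).
March has 31 days (111 − 31 = 80 remain).
April has 30 days (80 − 30 = 50 remain).
May has 31 days (50 − 31 = 19 remain).
19 into June → June 19.

June 19, 2042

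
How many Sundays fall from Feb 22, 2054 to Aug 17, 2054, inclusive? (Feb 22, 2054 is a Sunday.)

26

Feb 22, 2054 is a Sunday; the first Sunday on or after it is Feb 22, 2054.
From Feb 22, 2054 to Aug 17, 2054: 6 + 31 + 30 + 31 + 30 + 31 + 17 = 176 days (rest of Feb, Mar, Apr, May, Jun, Jul, Aug).
176 ÷ 7 = 25 full weeks with remainder 1, so 25 more Sundays after the first → 26.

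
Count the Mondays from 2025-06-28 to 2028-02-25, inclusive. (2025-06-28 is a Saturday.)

139

2025-06-28 is a Saturday; the first Monday on or after it is 2025-06-30 (2 days later).
From 2025-06-30 to 2028-02-25: 184 + 365 + 365 + 56 = 970 days (rest of 2025, 2026, 2027, to 2028-02-25 in 2028).
970 ÷ 7 = 138 full weeks with remainder 4, so 138 more Mondays after the first → 139.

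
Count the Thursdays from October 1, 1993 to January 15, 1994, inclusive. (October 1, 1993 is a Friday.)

October 1, 1993 is a Friday; the first Thursday on or after it is October 7, 1993 (6 days later).
From October 7, 1993 to January 15, 1994: 24 + 30 + 31 + 15 = 100 days (rest of October, November, December, January).
100 ÷ 7 = 14 full weeks with remainder 2, so 14 more Thursdays after the first → 15.

15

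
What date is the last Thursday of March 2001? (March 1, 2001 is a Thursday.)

March 2001 begins on a Thursday, so the first Thursday is March 1.
March 2001 has 31 days. Adding weeks: 1, 8, 15, 22, 29 — the last one ≤ 31 is the 29th.

2001-03-29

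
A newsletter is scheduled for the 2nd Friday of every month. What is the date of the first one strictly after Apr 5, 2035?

Apr 2035 starts on a Sunday; its first Friday is the 6th, so the 2nd Friday is the 13th — Apr 13, 2035.
Apr 13, 2035 is after Apr 5, 2035, so that is the next one.

Apr 13, 2035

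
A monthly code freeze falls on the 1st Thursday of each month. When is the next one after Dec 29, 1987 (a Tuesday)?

Dec 1987 starts on a Tuesday, so its 1st Thursday is Dec 3, 1987 (2 days in).
That is not after Dec 29, 1987, so look at Jan 1988.
Jan 1988 starts on a Friday, so its 1st Thursday is Jan 7, 1988 (6 days in).

Jan 7, 1988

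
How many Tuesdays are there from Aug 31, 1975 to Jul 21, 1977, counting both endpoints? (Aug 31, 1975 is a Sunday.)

99

Aug 31, 1975 is a Sunday; the first Tuesday on or after it is Sep 2, 1975 (2 days later).
From Sep 2, 1975 to Jul 21, 1977: 120 + 366 + 202 = 688 days (rest of 1975, 1976, to Jul 21, 1977 in 1977).
688 ÷ 7 = 98 full weeks with remainder 2, so 98 more Tuesdays after the first → 99.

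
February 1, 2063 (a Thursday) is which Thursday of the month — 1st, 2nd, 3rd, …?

1st

Day 1 falls in week ⌈1/7⌉ of the month.
Days 1–7 hold the 1st Thursday, 8–14 the 2nd, 15–21 the 3rd, 22–28 the 4th, 29–31 the 5th.
1 is in the range for the 1st.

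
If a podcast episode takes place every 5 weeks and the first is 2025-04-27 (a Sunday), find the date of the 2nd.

The 2nd occurrence is 1 interval after the first: 1 × 35 = 35 days after 2025-04-27.
April has 30 days — 3 days to the end of April leaves 32.
May has 31 days (1 left).
1 day into June → 2025-06-01.

2025-06-01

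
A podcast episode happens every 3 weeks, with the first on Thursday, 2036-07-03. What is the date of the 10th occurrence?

2037-01-08

The 10th occurrence is 9 intervals after the first: 9 × 21 = 189 days after 2036-07-03.
July has 31 days — 28 days to the end of July leaves 161.
August has 31 days (130 left).
September has 30 days (100 left).
October has 31 days (69 left).
November has 30 days (39 left).
December has 31 days (8 left).
8 days into January → 2037-01-08.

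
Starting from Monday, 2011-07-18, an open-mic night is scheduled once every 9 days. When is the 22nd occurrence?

The 22nd occurrence is 21 intervals after the first: 21 × 9 = 189 days after 2011-07-18.
July has 31 days — 13 days to the end of July leaves 176.
August has 31 days (145 left).
September has 30 days (115 left).
October has 31 days (84 left).
November has 30 days (54 left).
December has 31 days (23 left).
23 days into January → 2012-01-23.

2012-01-23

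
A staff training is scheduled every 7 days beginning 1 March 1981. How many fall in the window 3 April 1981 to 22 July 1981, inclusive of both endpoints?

Occurrences land 7·i days after 1 March 1981 for i = 0, 1, 2, …
3 April 1981 is 33 days after the start; 33 ÷ 7 = 4 remainder 5; since the remainder is 5, round up to i = 5. First occurrence in the window: #6 on 5 April 1981 (5×7 = 35 days in).
22 July 1981 is 143 days after the start; 143 ÷ 7 = 20 remainder 3. Last occurrence in the window: #21 on 19 July 1981.
Occurrences #6 through #21: 16 in total.

16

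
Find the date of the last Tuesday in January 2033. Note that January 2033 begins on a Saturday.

25 January 2033

January 2033 begins on a Saturday, so the first Tuesday is January 4 (3 days later).
January 2033 has 31 days. Adding weeks: 4, 11, 18, 25 — the last one ≤ 31 is the 25th.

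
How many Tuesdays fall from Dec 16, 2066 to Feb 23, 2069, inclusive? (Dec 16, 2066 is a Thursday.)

114

Dec 16, 2066 is a Thursday; the first Tuesday on or after it is Dec 21, 2066 (5 days later).
From Dec 21, 2066 to Feb 23, 2069: 10 + 365 + 366 + 54 = 795 days (rest of 2066, 2067, 2068, to Feb 23, 2069 in 2069).
795 ÷ 7 = 113 full weeks with remainder 4, so 113 more Tuesdays after the first → 114.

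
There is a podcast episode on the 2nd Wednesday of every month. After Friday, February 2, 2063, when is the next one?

February 14, 2063

February 2063 starts on a Thursday; its first Wednesday is the 7th, so the 2nd Wednesday is the 14th — February 14, 2063.
February 14, 2063 is after February 2, 2063, so that is the next one.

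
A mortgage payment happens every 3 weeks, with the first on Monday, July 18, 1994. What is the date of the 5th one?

The 5th occurrence is 4 intervals after the first: 4 × 21 = 84 days after July 18, 1994.
July has 31 days — 13 days to the end of July leaves 71.
August has 31 days (40 left).
September has 30 days (10 left).
10 days into October → October 10, 1994.

October 10, 1994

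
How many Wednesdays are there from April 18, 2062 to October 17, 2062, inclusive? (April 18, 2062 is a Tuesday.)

26

April 18, 2062 is a Tuesday; the first Wednesday on or after it is April 19, 2062 (1 day later).
From April 19, 2062 to October 17, 2062: 11 + 31 + 30 + 31 + 31 + 30 + 17 = 181 days (rest of April, May, June, July, August, September, October).
181 ÷ 7 = 25 full weeks with remainder 6, so 25 more Wednesdays after the first → 26.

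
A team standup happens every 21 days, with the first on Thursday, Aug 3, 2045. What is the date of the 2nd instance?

Aug 24, 2045

The 2nd occurrence is 1 interval after the first: 1 × 21 = 21 days after Aug 3, 2045.
21 days later is Aug 24, 2045.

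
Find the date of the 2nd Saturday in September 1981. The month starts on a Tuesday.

September 1981 begins on a Tuesday, so the first Saturday is September 5 (4 days later).
The 2nd Saturday is 1 weeks later: 5 + 7 = 12.

September 12, 1981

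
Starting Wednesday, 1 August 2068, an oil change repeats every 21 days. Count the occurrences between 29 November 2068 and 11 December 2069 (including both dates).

Occurrences land 21·i days after 1 August 2068 for i = 0, 1, 2, …
29 November 2068 is 120 days after the start; 120 ÷ 21 = 5 remainder 15; since the remainder is 15, round up to i = 6. First occurrence in the window: #7 on 5 December 2068 (6×21 = 126 days in).
11 December 2069 is 497 days after the start; 497 ÷ 21 = 23 remainder 14. Last occurrence in the window: #24 on 27 November 2069.
Occurrences #7 through #24: 18 in total.

18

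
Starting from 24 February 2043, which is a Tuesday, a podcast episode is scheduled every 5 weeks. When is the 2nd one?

The 2nd occurrence is 1 interval after the first: 1 × 35 = 35 days after 24 February 2043.
February has 28 days — 4 days to the end of February leaves 31.
31 days into March → 31 March 2043.

31 March 2043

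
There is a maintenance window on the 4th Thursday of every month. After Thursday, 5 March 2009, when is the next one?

March 2009 starts on a Sunday; its first Thursday is the 5th, so the 4th Thursday is the 26th — 26 March 2009.
26 March 2009 is after 5 March 2009, so that is the next one.

26 March 2009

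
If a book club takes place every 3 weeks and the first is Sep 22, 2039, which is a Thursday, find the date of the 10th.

Mar 29, 2040

The 10th occurrence is 9 intervals after the first: 9 × 21 = 189 days after Sep 22, 2039.
Sep has 30 days — 8 days to the end of Sep leaves 181.
Oct has 31 days (150 left).
Nov has 30 days (120 left).
Dec has 31 days (89 left).
Jan has 31 days (58 left).
Feb has 29 days (29 left).
29 days into Mar → Mar 29, 2040.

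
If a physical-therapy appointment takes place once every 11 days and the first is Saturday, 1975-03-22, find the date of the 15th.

The 15th occurrence is 14 intervals after the first: 14 × 11 = 154 days after 1975-03-22.
March has 31 days — 9 days to the end of March leaves 145.
April has 30 days (115 left).
May has 31 days (84 left).
June has 30 days (54 left).
July has 31 days (23 left).
23 days into August → 1975-08-23.

1975-08-23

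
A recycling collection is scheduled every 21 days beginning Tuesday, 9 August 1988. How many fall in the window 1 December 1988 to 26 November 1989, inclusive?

Occurrences land 21·i days after 9 August 1988 for i = 0, 1, 2, …
1 December 1988 is 114 days after the start; 114 ÷ 21 = 5 remainder 9; since the remainder is 9, round up to i = 6. First occurrence in the window: #7 on 13 December 1988 (6×21 = 126 days in).
26 November 1989 is 474 days after the start; 474 ÷ 21 = 22 remainder 12. Last occurrence in the window: #23 on 14 November 1989.
Occurrences #7 through #23: 17 in total.

17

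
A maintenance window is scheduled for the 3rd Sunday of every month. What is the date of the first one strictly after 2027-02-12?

February 2027 starts on a Monday; its first Sunday is the 7th, so the 3rd Sunday is the 21st — 2027-02-21.
2027-02-21 is after 2027-02-12, so that is the next one.

2027-02-21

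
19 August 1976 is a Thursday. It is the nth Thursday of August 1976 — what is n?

3rd

Day 19 falls in week ⌈19/7⌉ of the month.
Days 1–7 hold the 1st Thursday, 8–14 the 2nd, 15–21 the 3rd, 22–28 the 4th, 29–31 the 5th.
19 is in the range for the 3rd.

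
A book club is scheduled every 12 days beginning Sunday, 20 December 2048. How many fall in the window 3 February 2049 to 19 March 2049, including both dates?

Occurrences land 12·i days after 20 December 2048 for i = 0, 1, 2, …
3 February 2049 is 45 days after the start; 45 ÷ 12 = 3 remainder 9; since the remainder is 9, round up to i = 4. First occurrence in the window: #5 on 6 February 2049 (4×12 = 48 days in).
19 March 2049 is 89 days after the start; 89 ÷ 12 = 7 remainder 5. Last occurrence in the window: #8 on 14 March 2049.
Occurrences #5 through #8: 4 in total.

4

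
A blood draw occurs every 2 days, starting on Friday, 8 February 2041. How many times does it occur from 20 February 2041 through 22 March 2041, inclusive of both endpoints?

16

Occurrences land 2·i days after 8 February 2041 for i = 0, 1, 2, …
20 February 2041 is 12 days after the start; 12 ÷ 2 = 6 remainder 0. First occurrence in the window: #7 on 20 February 2041 (6×2 = 12 days in).
22 March 2041 is 42 days after the start; 42 ÷ 2 = 21 remainder 0. Last occurrence in the window: #22 on 22 March 2041.
Occurrences #7 through #22: 16 in total.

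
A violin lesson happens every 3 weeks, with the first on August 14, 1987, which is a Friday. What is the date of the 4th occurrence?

October 16, 1987

The 4th occurrence is 3 intervals after the first: 3 × 21 = 63 days after August 14, 1987.
August has 31 days — 17 days to the end of August leaves 46.
September has 30 days (16 left).
16 days into October → October 16, 1987.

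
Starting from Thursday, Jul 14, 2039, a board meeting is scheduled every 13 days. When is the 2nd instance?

The 2nd occurrence is 1 interval after the first: 1 × 13 = 13 days after Jul 14, 2039.
13 days later is Jul 27, 2039.

Jul 27, 2039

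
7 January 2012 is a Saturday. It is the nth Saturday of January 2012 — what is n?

1st

Day 7 falls in week ⌈7/7⌉ of the month.
Days 1–7 hold the 1st Saturday, 8–14 the 2nd, 15–21 the 3rd, 22–28 the 4th, 29–31 the 5th.
7 is in the range for the 1st.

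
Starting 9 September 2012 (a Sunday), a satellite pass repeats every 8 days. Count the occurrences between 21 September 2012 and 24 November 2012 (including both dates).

8

Occurrences land 8·i days after 9 September 2012 for i = 0, 1, 2, …
21 September 2012 is 12 days after the start; 12 ÷ 8 = 1 remainder 4; since the remainder is 4, round up to i = 2. First occurrence in the window: #3 on 25 September 2012 (2×8 = 16 days in).
24 November 2012 is 76 days after the start; 76 ÷ 8 = 9 remainder 4. Last occurrence in the window: #10 on 20 November 2012.
Occurrences #3 through #10: 8 in total.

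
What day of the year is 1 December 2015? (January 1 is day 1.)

Days in months before December: 31 + 28 + 31 + 30 + 31 + 30 + 31 + 31 + 30 + 31 + 30 = 334.
Plus 1 day into December → day 335.

335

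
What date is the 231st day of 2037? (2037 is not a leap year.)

Jan has 31 days (231 − 31 = 200 remain).
Feb has 28 days (200 − 28 = 172 remain).
Mar has 31 days (172 − 31 = 141 remain).
Apr has 30 days (141 − 30 = 111 remain).
May has 31 days (111 − 31 = 80 remain).
Jun has 30 days (80 − 30 = 50 remain).
Jul has 31 days (50 − 31 = 19 remain).
19 into Aug → Aug 19.

Aug 19, 2037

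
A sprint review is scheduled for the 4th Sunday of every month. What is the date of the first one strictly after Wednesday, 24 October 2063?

28 October 2063

October 2063 starts on a Monday; its first Sunday is the 7th, so the 4th Sunday is the 28th — 28 October 2063.
28 October 2063 is after 24 October 2063, so that is the next one.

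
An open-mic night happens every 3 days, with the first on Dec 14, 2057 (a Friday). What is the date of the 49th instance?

May 7, 2058

The 49th occurrence is 48 intervals after the first: 48 × 3 = 144 days after Dec 14, 2057.
Dec has 31 days — 17 days to the end of Dec leaves 127.
Jan has 31 days (96 left).
Feb has 28 days (68 left).
Mar has 31 days (37 left).
Apr has 30 days (7 left).
7 days into May → May 7, 2058.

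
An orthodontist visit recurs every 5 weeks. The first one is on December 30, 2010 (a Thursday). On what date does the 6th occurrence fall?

The 6th occurrence is 5 intervals after the first: 5 × 35 = 175 days after December 30, 2010.
December has 31 days — 1 day to the end of December leaves 174.
January has 31 days (143 left).
February has 28 days (115 left).
March has 31 days (84 left).
April has 30 days (54 left).
May has 31 days (23 left).
23 days into June → June 23, 2011.

June 23, 2011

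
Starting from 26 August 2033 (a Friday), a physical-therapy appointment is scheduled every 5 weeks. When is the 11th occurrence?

11 August 2034

The 11th occurrence is 10 intervals after the first: 10 × 35 = 350 days after 26 August 2033.
August has 31 days — 5 days to the end of August leaves 345.
September has 30 days (315 left).
October has 31 days (284 left).
November has 30 days (254 left).
December has 31 days (223 left).
January has 31 days (192 left).
February has 28 days (164 left).
March has 31 days (133 left).
April has 30 days (103 left).
May has 31 days (72 left).
June has 30 days (42 left).
July has 31 days (11 left).
11 days into August → 11 August 2034.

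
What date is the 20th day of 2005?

Jan 20, 2005

20 into Jan → Jan 20.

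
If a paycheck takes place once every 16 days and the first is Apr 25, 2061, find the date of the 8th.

Aug 15, 2061

The 8th occurrence is 7 intervals after the first: 7 × 16 = 112 days after Apr 25, 2061.
Apr has 30 days — 5 days to the end of Apr leaves 107.
May has 31 days (76 left).
Jun has 30 days (46 left).
Jul has 31 days (15 left).
15 days into Aug → Aug 15, 2061.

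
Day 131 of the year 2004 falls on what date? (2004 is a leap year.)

May 10, 2004

Jan has 31 days (131 − 31 = 100 remain).
Feb has 29 days (100 − 29 = 71 remain).
Mar has 31 days (71 − 31 = 40 remain).
Apr has 30 days (40 − 30 = 10 remain).
10 into May → May 10.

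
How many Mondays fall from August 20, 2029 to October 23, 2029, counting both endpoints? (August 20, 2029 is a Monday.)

August 20, 2029 is a Monday; the first Monday on or after it is August 20, 2029.
From August 20, 2029 to October 23, 2029: 11 + 30 + 23 = 64 days (rest of August, September, October).
64 ÷ 7 = 9 full weeks with remainder 1, so 9 more Mondays after the first → 10.

10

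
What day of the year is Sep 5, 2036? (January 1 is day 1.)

249

Days in months before Sep: 31 + 29 + 31 + 30 + 31 + 30 + 31 + 31 = 244.
Plus 5 days into Sep → day 249.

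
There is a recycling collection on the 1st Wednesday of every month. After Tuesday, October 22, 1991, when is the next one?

October 1991 starts on a Tuesday, so its 1st Wednesday is October 2, 1991 (1 day in).
That is not after October 22, 1991, so look at November 1991.
November 1991 starts on a Friday, so its 1st Wednesday is November 6, 1991 (5 days in).

November 6, 1991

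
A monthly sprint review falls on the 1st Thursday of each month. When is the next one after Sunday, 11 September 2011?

6 October 2011

September 2011 starts on a Thursday, so its 1st Thursday is 1 September 2011.
That is not after 11 September 2011, so look at October 2011.
October 2011 starts on a Saturday, so its 1st Thursday is 6 October 2011 (5 days in).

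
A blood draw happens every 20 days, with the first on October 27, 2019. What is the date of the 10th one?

The 10th occurrence is 9 intervals after the first: 9 × 20 = 180 days after October 27, 2019.
October has 31 days — 4 days to the end of October leaves 176.
November has 30 days (146 left).
December has 31 days (115 left).
January has 31 days (84 left).
February has 29 days (55 left).
March has 31 days (24 left).
24 days into April → April 24, 2020.

April 24, 2020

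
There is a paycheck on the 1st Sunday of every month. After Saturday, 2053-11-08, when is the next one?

November 2053 starts on a Saturday, so its 1st Sunday is 2053-11-02 (1 day in).
That is not after 2053-11-08, so look at December 2053.
December 2053 starts on a Monday, so its 1st Sunday is 2053-12-07 (6 days in).

2053-12-07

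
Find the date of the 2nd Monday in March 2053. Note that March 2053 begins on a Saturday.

March 2053 begins on a Saturday, so the first Monday is March 3 (2 days later).
The 2nd Monday is 1 weeks later: 3 + 7 = 10.

2053-03-10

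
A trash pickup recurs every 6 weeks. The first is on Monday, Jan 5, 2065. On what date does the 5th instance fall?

Jun 22, 2065

The 5th occurrence is 4 intervals after the first: 4 × 42 = 168 days after Jan 5, 2065.
Jan has 31 days — 26 days to the end of Jan leaves 142.
Feb has 28 days (114 left).
Mar has 31 days (83 left).
Apr has 30 days (53 left).
May has 31 days (22 left).
22 days into Jun → Jun 22, 2065.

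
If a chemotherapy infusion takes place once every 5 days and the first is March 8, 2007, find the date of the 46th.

The 46th occurrence is 45 intervals after the first: 45 × 5 = 225 days after March 8, 2007.
March has 31 days — 23 days to the end of March leaves 202.
April has 30 days (172 left).
May has 31 days (141 left).
June has 30 days (111 left).
July has 31 days (80 left).
August has 31 days (49 left).
September has 30 days (19 left).
19 days into October → October 19, 2007.

October 19, 2007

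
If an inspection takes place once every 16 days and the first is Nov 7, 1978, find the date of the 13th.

The 13th occurrence is 12 intervals after the first: 12 × 16 = 192 days after Nov 7, 1978.
Nov has 30 days — 23 days to the end of Nov leaves 169.
Dec has 31 days (138 left).
Jan has 31 days (107 left).
Feb has 28 days (79 left).
Mar has 31 days (48 left).
Apr has 30 days (18 left).
18 days into May → May 18, 1979.

May 18, 1979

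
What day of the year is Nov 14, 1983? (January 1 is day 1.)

Days in months before Nov: 31 + 28 + 31 + 30 + 31 + 30 + 31 + 31 + 30 + 31 = 304.
Plus 14 days into Nov → day 318.

318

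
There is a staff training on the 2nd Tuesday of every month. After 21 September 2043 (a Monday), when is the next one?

September 2043 starts on a Tuesday; its first Tuesday is the 1st, so the 2nd Tuesday is the 8th — 8 September 2043.
That is not after 21 September 2043, so look at October 2043.
October 2043 starts on a Thursday; its first Tuesday is the 6th, so the 2nd Tuesday is the 13th — 13 October 2043.

13 October 2043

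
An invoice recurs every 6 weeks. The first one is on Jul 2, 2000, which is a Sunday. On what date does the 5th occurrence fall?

Dec 17, 2000

The 5th occurrence is 4 intervals after the first: 4 × 42 = 168 days after Jul 2, 2000.
Jul has 31 days — 29 days to the end of Jul leaves 139.
Aug has 31 days (108 left).
Sep has 30 days (78 left).
Oct has 31 days (47 left).
Nov has 30 days (17 left).
17 days into Dec → Dec 17, 2000.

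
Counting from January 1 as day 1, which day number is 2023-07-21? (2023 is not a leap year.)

Days in months before July: 31 + 28 + 31 + 30 + 31 + 30 = 181.
Plus 21 days into July → day 202.

202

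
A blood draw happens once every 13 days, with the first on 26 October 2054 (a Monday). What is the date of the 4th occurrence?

4 December 2054

The 4th occurrence is 3 intervals after the first: 3 × 13 = 39 days after 26 October 2054.
October has 31 days — 5 days to the end of October leaves 34.
November has 30 days (4 left).
4 days into December → 4 December 2054.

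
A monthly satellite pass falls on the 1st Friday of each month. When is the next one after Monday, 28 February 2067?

4 March 2067

February 2067 starts on a Tuesday, so its 1st Friday is 4 February 2067 (3 days in).
That is not after 28 February 2067, so look at March 2067.
March 2067 starts on a Tuesday, so its 1st Friday is 4 March 2067 (3 days in).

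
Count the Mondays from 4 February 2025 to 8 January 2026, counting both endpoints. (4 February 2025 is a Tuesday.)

4 February 2025 is a Tuesday; the first Monday on or after it is 10 February 2025 (6 days later).
From 10 February 2025 to 8 January 2026: 324 + 8 = 332 days (rest of 2025, to 8 January 2026 in 2026).
332 ÷ 7 = 47 full weeks with remainder 3, so 47 more Mondays after the first → 48.

48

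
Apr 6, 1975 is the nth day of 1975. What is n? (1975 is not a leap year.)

Days in months before Apr: 31 + 28 + 31 = 90.
Plus 6 days into Apr → day 96.

96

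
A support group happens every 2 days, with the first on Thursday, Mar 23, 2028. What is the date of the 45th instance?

The 45th occurrence is 44 intervals after the first: 44 × 2 = 88 days after Mar 23, 2028.
Mar has 31 days — 8 days to the end of Mar leaves 80.
Apr has 30 days (50 left).
May has 31 days (19 left).
19 days into Jun → Jun 19, 2028.

Jun 19, 2028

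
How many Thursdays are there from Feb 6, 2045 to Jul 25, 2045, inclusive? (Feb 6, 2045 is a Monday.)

24

Feb 6, 2045 is a Monday; the first Thursday on or after it is Feb 9, 2045 (3 days later).
From Feb 9, 2045 to Jul 25, 2045: 19 + 31 + 30 + 31 + 30 + 25 = 166 days (rest of Feb, Mar, Apr, May, Jun, Jul).
166 ÷ 7 = 23 full weeks with remainder 5, so 23 more Thursdays after the first → 24.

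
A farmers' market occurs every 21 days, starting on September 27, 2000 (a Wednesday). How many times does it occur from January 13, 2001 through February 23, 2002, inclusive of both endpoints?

19

Occurrences land 21·i days after September 27, 2000 for i = 0, 1, 2, …
January 13, 2001 is 108 days after the start; 108 ÷ 21 = 5 remainder 3; since the remainder is 3, round up to i = 6. First occurrence in the window: #7 on January 31, 2001 (6×21 = 126 days in).
February 23, 2002 is 514 days after the start; 514 ÷ 21 = 24 remainder 10. Last occurrence in the window: #25 on February 13, 2002.
Occurrences #7 through #25: 19 in total.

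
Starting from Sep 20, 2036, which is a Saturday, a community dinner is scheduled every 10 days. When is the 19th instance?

The 19th occurrence is 18 intervals after the first: 18 × 10 = 180 days after Sep 20, 2036.
Sep has 30 days — 10 days to the end of Sep leaves 170.
Oct has 31 days (139 left).
Nov has 30 days (109 left).
Dec has 31 days (78 left).
Jan has 31 days (47 left).
Feb has 28 days (19 left).
19 days into Mar → Mar 19, 2037.

Mar 19, 2037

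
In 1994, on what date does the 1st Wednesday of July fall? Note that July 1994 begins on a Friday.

6 July 1994

July 1994 begins on a Friday, so the first Wednesday is July 6 (5 days later).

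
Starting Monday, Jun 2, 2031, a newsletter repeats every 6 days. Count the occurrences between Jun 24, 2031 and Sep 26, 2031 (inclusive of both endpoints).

Occurrences land 6·i days after Jun 2, 2031 for i = 0, 1, 2, …
Jun 24, 2031 is 22 days after the start; 22 ÷ 6 = 3 remainder 4; since the remainder is 4, round up to i = 4. First occurrence in the window: #5 on Jun 26, 2031 (4×6 = 24 days in).
Sep 26, 2031 is 116 days after the start; 116 ÷ 6 = 19 remainder 2. Last occurrence in the window: #20 on Sep 24, 2031.
Occurrences #5 through #20: 16 in total.

16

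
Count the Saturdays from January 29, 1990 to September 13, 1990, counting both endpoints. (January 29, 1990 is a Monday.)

January 29, 1990 is a Monday; the first Saturday on or after it is February 3, 1990 (5 days later).
From February 3, 1990 to September 13, 1990: 25 + 31 + 30 + 31 + 30 + 31 + 31 + 13 = 222 days (rest of February, March, April, May, June, July, August, September).
222 ÷ 7 = 31 full weeks with remainder 5, so 31 more Saturdays after the first → 32.

32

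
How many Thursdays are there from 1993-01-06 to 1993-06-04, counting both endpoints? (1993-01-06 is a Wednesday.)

1993-01-06 is a Wednesday; the first Thursday on or after it is 1993-01-07 (1 day later).
From 1993-01-07 to 1993-06-04: 24 + 28 + 31 + 30 + 31 + 4 = 148 days (rest of January, February, March, April, May, June).
148 ÷ 7 = 21 full weeks with remainder 1, so 21 more Thursdays after the first → 22.

22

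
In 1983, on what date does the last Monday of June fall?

The first Monday of June 1983 is June 6.
June 1983 has 30 days. Adding weeks: 6, 13, 20, 27 — the last one ≤ 30 is the 27th.

June 27, 1983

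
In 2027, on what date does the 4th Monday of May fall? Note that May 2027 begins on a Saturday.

24 May 2027

May 2027 begins on a Saturday, so the first Monday is May 3 (2 days later).
The 4th Monday is 3 weeks later: 3 + 21 = 24.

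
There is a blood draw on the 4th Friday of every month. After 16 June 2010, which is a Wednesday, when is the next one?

June 2010 starts on a Tuesday; its first Friday is the 4th, so the 4th Friday is the 25th — 25 June 2010.
25 June 2010 is after 16 June 2010, so that is the next one.

25 June 2010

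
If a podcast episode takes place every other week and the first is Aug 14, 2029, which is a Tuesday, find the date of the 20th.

The 20th occurrence is 19 intervals after the first: 19 × 14 = 266 days after Aug 14, 2029.
Aug has 31 days — 17 days to the end of Aug leaves 249.
Sep has 30 days (219 left).
Oct has 31 days (188 left).
Nov has 30 days (158 left).
Dec has 31 days (127 left).
Jan has 31 days (96 left).
Feb has 28 days (68 left).
Mar has 31 days (37 left).
Apr has 30 days (7 left).
7 days into May → May 7, 2030.

May 7, 2030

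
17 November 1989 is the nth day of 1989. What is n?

Days in months before November: 31 + 28 + 31 + 30 + 31 + 30 + 31 + 31 + 30 + 31 = 304.
Plus 17 days into November → day 321.

321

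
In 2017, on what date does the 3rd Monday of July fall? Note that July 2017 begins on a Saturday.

17 July 2017

July 2017 begins on a Saturday, so the first Monday is July 3 (2 days later).
The 3rd Monday is 2 weeks later: 3 + 14 = 17.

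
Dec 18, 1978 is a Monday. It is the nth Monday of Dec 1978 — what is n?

3rd

Day 18 falls in week ⌈18/7⌉ of the month.
Days 1–7 hold the 1st Monday, 8–14 the 2nd, 15–21 the 3rd, 22–28 the 4th, 29–31 the 5th.
18 is in the range for the 3rd.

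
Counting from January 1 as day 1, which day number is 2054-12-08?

Days in months before December: 31 + 28 + 31 + 30 + 31 + 30 + 31 + 31 + 30 + 31 + 30 = 334.
Plus 8 days into December → day 342.

342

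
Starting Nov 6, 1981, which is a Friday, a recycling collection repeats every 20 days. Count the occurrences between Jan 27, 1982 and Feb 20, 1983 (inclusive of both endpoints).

Occurrences land 20·i days after Nov 6, 1981 for i = 0, 1, 2, …
Jan 27, 1982 is 82 days after the start; 82 ÷ 20 = 4 remainder 2; since the remainder is 2, round up to i = 5. First occurrence in the window: #6 on Feb 14, 1982 (5×20 = 100 days in).
Feb 20, 1983 is 471 days after the start; 471 ÷ 20 = 23 remainder 11. Last occurrence in the window: #24 on Feb 9, 1983.
Occurrences #6 through #24: 19 in total.

19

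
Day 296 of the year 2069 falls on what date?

January has 31 days (296 − 31 = 265 remain).
February has 28 days (265 − 28 = 237 remain).
March has 31 days (237 − 31 = 206 remain).
April has 30 days (206 − 30 = 176 remain).
May has 31 days (176 − 31 = 145 remain).
June has 30 days (145 − 30 = 115 remain).
July has 31 days (115 − 31 = 84 remain).
August has 31 days (84 − 31 = 53 remain).
September has 30 days (53 − 30 = 23 remain).
23 into October → October 23.

October 23, 2069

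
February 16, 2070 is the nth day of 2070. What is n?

47

Days in months before February: 31 = 31.
Plus 16 days into February → day 47.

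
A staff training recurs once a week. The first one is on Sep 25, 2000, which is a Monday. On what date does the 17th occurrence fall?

The 17th occurrence is 16 intervals after the first: 16 × 7 = 112 days after Sep 25, 2000.
Sep has 30 days — 5 days to the end of Sep leaves 107.
Oct has 31 days (76 left).
Nov has 30 days (46 left).
Dec has 31 days (15 left).
15 days into Jan → Jan 15, 2001.

Jan 15, 2001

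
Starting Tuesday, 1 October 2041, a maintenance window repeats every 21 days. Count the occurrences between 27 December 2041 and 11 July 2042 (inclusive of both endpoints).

Occurrences land 21·i days after 1 October 2041 for i = 0, 1, 2, …
27 December 2041 is 87 days after the start; 87 ÷ 21 = 4 remainder 3; since the remainder is 3, round up to i = 5. First occurrence in the window: #6 on 14 January 2042 (5×21 = 105 days in).
11 July 2042 is 283 days after the start; 283 ÷ 21 = 13 remainder 10. Last occurrence in the window: #14 on 1 July 2042.
Occurrences #6 through #14: 9 in total.

9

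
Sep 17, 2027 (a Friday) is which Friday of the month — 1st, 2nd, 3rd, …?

Day 17 falls in week ⌈17/7⌉ of the month.
Days 1–7 hold the 1st Friday, 8–14 the 2nd, 15–21 the 3rd, 22–28 the 4th, 29–31 the 5th.
17 is in the range for the 3rd.

3rd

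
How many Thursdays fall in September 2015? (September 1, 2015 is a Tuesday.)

4

September 1, 2015 is a Tuesday; the first Thursday on or after it is September 3, 2015 (2 days later).
From September 3, 2015 to September 30, 2015 is 30 − 3 = 27 days.
27 ÷ 7 = 3 full weeks with remainder 6, so 3 more Thursdays after the first → 4.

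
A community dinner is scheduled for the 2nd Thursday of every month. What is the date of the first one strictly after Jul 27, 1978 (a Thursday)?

Aug 10, 1978

Jul 1978 starts on a Saturday; its first Thursday is the 6th, so the 2nd Thursday is the 13th — Jul 13, 1978.
That is not after Jul 27, 1978, so look at Aug 1978.
Aug 1978 starts on a Tuesday; its first Thursday is the 3rd, so the 2nd Thursday is the 10th — Aug 10, 1978.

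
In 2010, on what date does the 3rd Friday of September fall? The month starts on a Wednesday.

September 2010 begins on a Wednesday, so the first Friday is September 3 (2 days later).
The 3rd Friday is 2 weeks later: 3 + 14 = 17.

17 September 2010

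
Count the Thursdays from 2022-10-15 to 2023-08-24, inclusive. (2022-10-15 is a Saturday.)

2022-10-15 is a Saturday; the first Thursday on or after it is 2022-10-20 (5 days later).
From 2022-10-20 to 2023-08-24: 11 + 30 + 31 + 31 + 28 + 31 + 30 + 31 + 30 + 31 + 24 = 308 days (rest of October, November, December, January, February, March, April, May, June, July, August).
308 ÷ 7 = 44 full weeks with remainder 0, so 44 more Thursdays after the first → 45.

45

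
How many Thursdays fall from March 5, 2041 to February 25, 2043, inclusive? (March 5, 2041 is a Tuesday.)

103

March 5, 2041 is a Tuesday; the first Thursday on or after it is March 7, 2041 (2 days later).
From March 7, 2041 to February 25, 2043: 299 + 365 + 56 = 720 days (rest of 2041, 2042, to February 25, 2043 in 2043).
720 ÷ 7 = 102 full weeks with remainder 6, so 102 more Thursdays after the first → 103.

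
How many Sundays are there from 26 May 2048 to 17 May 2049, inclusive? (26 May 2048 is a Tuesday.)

26 May 2048 is a Tuesday; the first Sunday on or after it is 31 May 2048 (5 days later).
From 31 May 2048 to 17 May 2049: 214 + 137 = 351 days (rest of 2048, to 17 May 2049 in 2049).
351 ÷ 7 = 50 full weeks with remainder 1, so 50 more Sundays after the first → 51.

51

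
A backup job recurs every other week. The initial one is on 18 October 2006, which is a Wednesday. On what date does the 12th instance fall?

21 March 2007

The 12th occurrence is 11 intervals after the first: 11 × 14 = 154 days after 18 October 2006.
October has 31 days — 13 days to the end of October leaves 141.
November has 30 days (111 left).
December has 31 days (80 left).
January has 31 days (49 left).
February has 28 days (21 left).
21 days into March → 21 March 2007.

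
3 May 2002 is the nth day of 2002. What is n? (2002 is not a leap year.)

Days in months before May: 31 + 28 + 31 + 30 = 120.
Plus 3 days into May → day 123.

123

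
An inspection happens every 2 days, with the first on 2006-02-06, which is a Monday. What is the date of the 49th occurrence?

2006-05-13

The 49th occurrence is 48 intervals after the first: 48 × 2 = 96 days after 2006-02-06.
February has 28 days — 22 days to the end of February leaves 74.
March has 31 days (43 left).
April has 30 days (13 left).
13 days into May → 2006-05-13.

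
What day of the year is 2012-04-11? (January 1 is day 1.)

Days in months before April: 31 + 29 + 31 = 91.
Plus 11 days into April → day 102.

102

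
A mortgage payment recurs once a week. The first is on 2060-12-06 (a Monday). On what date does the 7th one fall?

The 7th occurrence is 6 intervals after the first: 6 × 7 = 42 days after 2060-12-06.
December has 31 days — 25 days to the end of December leaves 17.
17 days into January → 2061-01-17.

2061-01-17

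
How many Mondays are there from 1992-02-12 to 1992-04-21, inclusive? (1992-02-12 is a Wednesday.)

1992-02-12 is a Wednesday; the first Monday on or after it is 1992-02-17 (5 days later).
From 1992-02-17 to 1992-04-21: 12 + 31 + 21 = 64 days (rest of February, March, April).
64 ÷ 7 = 9 full weeks with remainder 1, so 9 more Mondays after the first → 10.

10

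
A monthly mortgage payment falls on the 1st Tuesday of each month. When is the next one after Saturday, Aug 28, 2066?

Aug 2066 starts on a Sunday, so its 1st Tuesday is Aug 3, 2066 (2 days in).
That is not after Aug 28, 2066, so look at Sep 2066.
Sep 2066 starts on a Wednesday, so its 1st Tuesday is Sep 7, 2066 (6 days in).

Sep 7, 2066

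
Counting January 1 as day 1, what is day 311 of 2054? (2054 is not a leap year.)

Jan has 31 days (311 − 31 = 280 remain).
Feb has 28 days (280 − 28 = 252 remain).
Mar has 31 days (252 − 31 = 221 remain).
Apr has 30 days (221 − 30 = 191 remain).
May has 31 days (191 − 31 = 160 remain).
Jun has 30 days (160 − 30 = 130 remain).
Jul has 31 days (130 − 31 = 99 remain).
Aug has 31 days (99 − 31 = 68 remain).
Sep has 30 days (68 − 30 = 38 remain).
Oct has 31 days (38 − 31 = 7 remain).
7 into Nov → Nov 7.

Nov 7, 2054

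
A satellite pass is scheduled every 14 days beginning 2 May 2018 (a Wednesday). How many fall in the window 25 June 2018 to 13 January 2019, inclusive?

Occurrences land 14·i days after 2 May 2018 for i = 0, 1, 2, …
25 June 2018 is 54 days after the start; 54 ÷ 14 = 3 remainder 12; since the remainder is 12, round up to i = 4. First occurrence in the window: #5 on 27 June 2018 (4×14 = 56 days in).
13 January 2019 is 256 days after the start; 256 ÷ 14 = 18 remainder 4. Last occurrence in the window: #19 on 9 January 2019.
Occurrences #5 through #19: 15 in total.

15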